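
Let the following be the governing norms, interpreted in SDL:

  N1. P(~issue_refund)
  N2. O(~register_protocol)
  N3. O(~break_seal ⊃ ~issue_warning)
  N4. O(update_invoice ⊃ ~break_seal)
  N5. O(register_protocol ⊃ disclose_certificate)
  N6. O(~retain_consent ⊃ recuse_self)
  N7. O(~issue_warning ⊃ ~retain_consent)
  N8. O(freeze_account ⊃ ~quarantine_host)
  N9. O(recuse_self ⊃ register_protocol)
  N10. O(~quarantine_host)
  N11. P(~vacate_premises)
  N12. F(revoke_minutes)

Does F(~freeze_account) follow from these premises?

No

Premise 8 is O(freeze_account ⊃ ~quarantine_host); even if O(~quarantine_host) held, inferring O(freeze_account) would be affirming the consequent — invalid.
No other premise forces O(freeze_account). An ideal world satisfying every premise can still have ~freeze_account true, so F(~freeze_account) is not derivable.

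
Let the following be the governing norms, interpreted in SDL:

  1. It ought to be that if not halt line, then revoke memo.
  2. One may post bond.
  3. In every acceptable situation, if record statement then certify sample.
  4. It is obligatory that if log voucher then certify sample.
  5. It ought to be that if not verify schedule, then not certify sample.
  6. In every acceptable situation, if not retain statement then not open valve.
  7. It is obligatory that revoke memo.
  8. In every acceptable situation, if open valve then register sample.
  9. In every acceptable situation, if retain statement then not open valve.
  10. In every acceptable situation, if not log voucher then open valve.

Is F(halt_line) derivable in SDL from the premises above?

Premise 1 is O(¬halt_line → revoke_memo); even if O(revoke_memo) held, inferring O(¬halt_line) would be affirming the consequent — invalid.
No other premise forces O(¬halt_line). An ideal world satisfying every premise can still have halt_line true, so F(halt_line) is not derivable.

No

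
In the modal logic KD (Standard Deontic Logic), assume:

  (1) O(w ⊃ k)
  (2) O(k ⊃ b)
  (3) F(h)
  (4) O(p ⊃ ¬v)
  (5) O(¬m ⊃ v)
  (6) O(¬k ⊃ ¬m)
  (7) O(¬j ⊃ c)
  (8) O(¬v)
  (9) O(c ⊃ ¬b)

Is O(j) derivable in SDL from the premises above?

Yes

Premise 8 gives O(¬v).
The contrapositive of premise 5 (O(¬m ⊃ v)) is O(¬v ⊃ m), and O(¬v) is already established, so O(m).
Premise 6, O(¬k ⊃ ¬m), contraposes to O(m ⊃ k); with O(m) we get O(k).
Applying K to premise 2 (O(k ⊃ b)) and O(k) yields O(b).
Premise 9, O(c ⊃ ¬b), contraposes to O(b ⊃ ¬c); with O(b) we get O(¬c).
Premise 7, O(¬j ⊃ c), contraposes to O(¬c ⊃ j); with O(¬c) we get O(j).
Premises 1, 3, 4 do not contribute to this derivation.
So O(j) follows.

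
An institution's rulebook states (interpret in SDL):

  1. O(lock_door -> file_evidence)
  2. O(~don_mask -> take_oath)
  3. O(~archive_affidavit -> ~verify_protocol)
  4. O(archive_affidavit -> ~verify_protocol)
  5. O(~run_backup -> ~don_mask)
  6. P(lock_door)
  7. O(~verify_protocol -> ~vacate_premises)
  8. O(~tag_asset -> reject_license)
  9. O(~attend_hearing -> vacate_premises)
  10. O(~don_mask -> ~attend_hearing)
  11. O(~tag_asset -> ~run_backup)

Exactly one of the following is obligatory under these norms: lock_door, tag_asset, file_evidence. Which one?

Premises 3 and 4 cover both cases: O(~archive_affidavit -> ~verify_protocol) and O(archive_affidavit -> ~verify_protocol). Since ~archive_affidavit ∨ archive_affidavit is a tautology, O(~verify_protocol) follows.
Premise 7 is O(~verify_protocol -> ~vacate_premises); since O(~verify_protocol), deontic closure gives O(~vacate_premises).
Premise 9, O(~attend_hearing -> vacate_premises), contraposes to O(~vacate_premises -> attend_hearing); with O(~vacate_premises) we get O(attend_hearing).
Premise 10, O(~don_mask -> ~attend_hearing), contraposes to O(attend_hearing -> don_mask); with O(attend_hearing) we get O(don_mask).
Premise 5, O(~run_backup -> ~don_mask), contraposes to O(don_mask -> run_backup); with O(don_mask) we get O(run_backup).
Premise 11 is O(~tag_asset -> ~run_backup); contrapositively O(run_backup -> tag_asset). Since O(run_backup) holds, K gives O(tag_asset).
So O(tag_asset) holds — tag_asset is obligatory. None of the other listed options is made obligatory by any chain of premises.

tag_asset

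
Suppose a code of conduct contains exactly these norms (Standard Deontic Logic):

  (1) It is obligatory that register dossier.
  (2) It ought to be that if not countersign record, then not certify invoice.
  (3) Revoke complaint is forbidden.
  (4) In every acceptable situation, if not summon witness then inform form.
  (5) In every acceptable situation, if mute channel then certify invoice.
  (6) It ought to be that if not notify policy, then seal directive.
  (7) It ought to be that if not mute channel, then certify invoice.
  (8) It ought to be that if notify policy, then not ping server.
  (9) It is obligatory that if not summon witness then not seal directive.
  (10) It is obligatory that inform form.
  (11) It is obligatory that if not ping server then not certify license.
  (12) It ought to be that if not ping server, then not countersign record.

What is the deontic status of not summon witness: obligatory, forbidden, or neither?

Forbidden

By case analysis on mute_channel: premise 5 gives O(mute_channel → certify_invoice) and premise 7 gives O(¬mute_channel → certify_invoice), so O(certify_invoice) either way.
The contrapositive of premise 2 (O(¬countersign_record → ¬certify_invoice)) is O(certify_invoice → countersign_record), and O(certify_invoice) is already established, so O(countersign_record).
Premise 12 is O(¬ping_server → ¬countersign_record); contrapositively O(countersign_record → ping_server). Since O(countersign_record) holds, K gives O(ping_server).
Premise 8 is O(notify_policy → ¬ping_server); contrapositively O(ping_server → ¬notify_policy). Since O(ping_server) holds, K gives O(¬notify_policy).
With premise 6, O(¬notify_policy → seal_directive), the K-axiom yields O(seal_directive).
Premise 9, O(¬summon_witness → ¬seal_directive), contraposes to O(seal_directive → summon_witness); with O(seal_directive) we get O(summon_witness).
Premises 1, 3, 4, 10, 11 do not contribute to this derivation.
Thus O(summon_witness), which is F(¬summon_witness): ¬summon_witness is forbidden.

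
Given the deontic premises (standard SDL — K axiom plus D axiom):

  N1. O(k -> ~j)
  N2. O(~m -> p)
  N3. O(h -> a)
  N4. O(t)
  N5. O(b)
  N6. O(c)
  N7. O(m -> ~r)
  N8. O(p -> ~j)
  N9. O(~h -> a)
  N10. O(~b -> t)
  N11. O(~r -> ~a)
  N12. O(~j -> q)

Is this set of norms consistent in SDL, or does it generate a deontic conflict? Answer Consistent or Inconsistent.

Consistent

Premise 10 is O(~b -> t); even if O(t) held, inferring O(~b) would be affirming the consequent — invalid.
So O(~b) is not derivable, and the apparent clash with O(b) does not arise.
A world satisfying every obligation exists (e.g. a=true, b=true, c=true, h=false, j=false, k=false, m=false, p=true, q=true, r=true, t=true); no atom is both obligatory and forbidden, so the set is consistent.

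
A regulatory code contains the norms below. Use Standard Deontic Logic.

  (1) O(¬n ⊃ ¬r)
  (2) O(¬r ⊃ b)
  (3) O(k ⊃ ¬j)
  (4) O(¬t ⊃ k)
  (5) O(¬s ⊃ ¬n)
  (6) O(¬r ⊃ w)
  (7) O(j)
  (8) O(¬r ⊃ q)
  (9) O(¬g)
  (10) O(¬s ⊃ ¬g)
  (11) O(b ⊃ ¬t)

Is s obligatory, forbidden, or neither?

Obligatory

Premise 7 gives O(j).
Premise 3, O(k ⊃ ¬j), contraposes to O(j ⊃ ¬k); with O(j) we get O(¬k).
Premise 4, O(¬t ⊃ k), contraposes to O(¬k ⊃ t); with O(¬k) we get O(t).
Premise 11, O(b ⊃ ¬t), contraposes to O(t ⊃ ¬b); with O(t) we get O(¬b).
Premise 2, O(¬r ⊃ b), contraposes to O(¬b ⊃ r); with O(¬b) we get O(r).
The contrapositive of premise 1 (O(¬n ⊃ ¬r)) is O(r ⊃ n), and O(r) is already established, so O(n).
The contrapositive of premise 5 (O(¬s ⊃ ¬n)) is O(n ⊃ s), and O(n) is already established, so O(s).
Premises 6, 8, 9, 10 do not contribute to this derivation.
Hence s is obligatory.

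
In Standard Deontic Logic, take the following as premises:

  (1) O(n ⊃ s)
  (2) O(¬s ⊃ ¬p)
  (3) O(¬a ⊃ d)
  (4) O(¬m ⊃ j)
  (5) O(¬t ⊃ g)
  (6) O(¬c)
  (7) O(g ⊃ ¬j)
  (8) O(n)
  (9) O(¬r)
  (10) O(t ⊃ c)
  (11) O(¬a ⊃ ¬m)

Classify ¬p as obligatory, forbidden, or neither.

Neither

Premise 2 is O(¬s ⊃ ¬p), but O(¬s) is not derivable from the premises, so it does not yield O(¬p).
No premise or chain of K-axiom applications forces O(¬p), and none forces O(p). So ¬p is neither obligatory nor forbidden under these norms.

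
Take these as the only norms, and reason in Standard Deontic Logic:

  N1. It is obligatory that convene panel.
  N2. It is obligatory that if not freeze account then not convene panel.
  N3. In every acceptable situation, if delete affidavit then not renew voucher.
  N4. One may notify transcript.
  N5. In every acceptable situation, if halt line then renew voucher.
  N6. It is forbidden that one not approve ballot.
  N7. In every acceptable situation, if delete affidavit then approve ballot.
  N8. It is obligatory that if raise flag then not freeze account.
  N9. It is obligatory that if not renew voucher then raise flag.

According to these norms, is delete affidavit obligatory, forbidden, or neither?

Premise 1 gives O(convene_panel).
Premise 2, O(¬freeze_account → ¬convene_panel), contraposes to O(convene_panel → freeze_account); with O(convene_panel) we get O(freeze_account).
Premise 8 is O(raise_flag → ¬freeze_account); contrapositively O(freeze_account → ¬raise_flag). Since O(freeze_account) holds, K gives O(¬raise_flag).
Premise 9, O(¬renew_voucher → raise_flag), contraposes to O(¬raise_flag → renew_voucher); with O(¬raise_flag) we get O(renew_voucher).
The contrapositive of premise 3 (O(delete_affidavit → ¬renew_voucher)) is O(renew_voucher → ¬delete_affidavit), and O(renew_voucher) is already established, so O(¬delete_affidavit).
Premises 4, 5, 6, 7 do not contribute to this derivation.
Thus O(¬delete_affidavit), which is F(delete_affidavit): delete_affidavit is forbidden.

Forbidden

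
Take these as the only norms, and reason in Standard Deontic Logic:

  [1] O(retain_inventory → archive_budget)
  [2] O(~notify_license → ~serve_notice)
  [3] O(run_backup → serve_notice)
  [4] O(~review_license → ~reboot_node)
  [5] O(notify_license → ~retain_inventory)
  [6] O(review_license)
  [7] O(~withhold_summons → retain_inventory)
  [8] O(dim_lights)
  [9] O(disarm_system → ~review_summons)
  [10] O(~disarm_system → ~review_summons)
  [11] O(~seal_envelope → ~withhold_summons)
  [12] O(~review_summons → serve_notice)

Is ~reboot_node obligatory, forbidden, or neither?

Premise 4 is O(~review_license → ~reboot_node), but O(~review_license) is not derivable from the premises, so it does not yield O(~reboot_node).
No premise or chain of K-axiom applications forces O(~reboot_node), and none forces O(reboot_node). So ~reboot_node is neither obligatory nor forbidden under these norms.

Neither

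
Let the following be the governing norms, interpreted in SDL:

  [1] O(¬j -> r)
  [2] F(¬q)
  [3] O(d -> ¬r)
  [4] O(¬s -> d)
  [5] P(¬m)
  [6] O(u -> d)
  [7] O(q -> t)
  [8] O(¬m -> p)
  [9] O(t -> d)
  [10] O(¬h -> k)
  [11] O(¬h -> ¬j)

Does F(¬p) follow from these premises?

No

Premise 8 is O(¬m -> p), but O(¬m) is not derivable from the premises (the permission P(¬m) asserts only ¬O(m), not O(¬m)), so it does not yield O(p).
No other premise forces O(p). An ideal world satisfying every premise can still have ¬p true, so F(¬p) is not derivable.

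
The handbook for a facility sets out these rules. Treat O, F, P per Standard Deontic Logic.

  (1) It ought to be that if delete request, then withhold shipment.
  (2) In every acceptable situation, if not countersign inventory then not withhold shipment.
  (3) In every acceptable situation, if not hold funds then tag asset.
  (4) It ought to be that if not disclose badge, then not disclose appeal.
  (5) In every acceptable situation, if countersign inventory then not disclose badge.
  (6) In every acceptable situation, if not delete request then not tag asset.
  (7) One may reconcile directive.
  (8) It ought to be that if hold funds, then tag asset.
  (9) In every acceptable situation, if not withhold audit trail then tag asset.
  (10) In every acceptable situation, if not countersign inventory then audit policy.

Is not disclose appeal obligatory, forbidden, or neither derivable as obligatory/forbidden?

Obligatory

Premises 3 and 8 are O(¬hold_funds → tag_asset) and O(hold_funds → tag_asset); every ideal world satisfies ¬hold_funds or hold_funds, so in either case tag_asset holds — hence O(tag_asset).
The contrapositive of premise 6 (O(¬delete_request → ¬tag_asset)) is O(tag_asset → delete_request), and O(tag_asset) is already established, so O(delete_request).
Premise 1 is O(delete_request → withhold_shipment); since O(delete_request), deontic closure gives O(withhold_shipment).
Premise 2 is O(¬countersign_inventory → ¬withhold_shipment); contrapositively O(withhold_shipment → countersign_inventory). Since O(withhold_shipment) holds, K gives O(countersign_inventory).
With premise 5, O(countersign_inventory → ¬disclose_badge), the K-axiom yields O(¬disclose_badge).
Applying K to premise 4 (O(¬disclose_badge → ¬disclose_appeal)) and O(¬disclose_badge) yields O(¬disclose_appeal).
Premises 7, 9, 10 do not contribute to this derivation.
Hence ¬disclose_appeal is obligatory.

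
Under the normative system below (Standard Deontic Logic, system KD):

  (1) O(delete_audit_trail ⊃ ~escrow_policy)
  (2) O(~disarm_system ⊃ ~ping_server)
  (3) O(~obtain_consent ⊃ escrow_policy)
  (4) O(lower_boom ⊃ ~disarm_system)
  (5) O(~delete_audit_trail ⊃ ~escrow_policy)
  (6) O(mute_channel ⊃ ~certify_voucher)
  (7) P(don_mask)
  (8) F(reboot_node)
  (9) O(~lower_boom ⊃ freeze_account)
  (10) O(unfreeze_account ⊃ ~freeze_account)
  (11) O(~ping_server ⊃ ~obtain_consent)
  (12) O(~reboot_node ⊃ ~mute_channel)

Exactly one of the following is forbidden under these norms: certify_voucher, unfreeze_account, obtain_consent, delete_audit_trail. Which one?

unfreeze_account

By case analysis on ~delete_audit_trail: premise 5 gives O(~delete_audit_trail ⊃ ~escrow_policy) and premise 1 gives O(delete_audit_trail ⊃ ~escrow_policy), so O(~escrow_policy) either way.
Premise 3 is O(~obtain_consent ⊃ escrow_policy); contrapositively O(~escrow_policy ⊃ obtain_consent). Since O(~escrow_policy) holds, K gives O(obtain_consent).
Premise 11, O(~ping_server ⊃ ~obtain_consent), contraposes to O(obtain_consent ⊃ ping_server); with O(obtain_consent) we get O(ping_server).
Premise 2, O(~disarm_system ⊃ ~ping_server), contraposes to O(ping_server ⊃ disarm_system); with O(ping_server) we get O(disarm_system).
The contrapositive of premise 4 (O(lower_boom ⊃ ~disarm_system)) is O(disarm_system ⊃ ~lower_boom), and O(disarm_system) is already established, so O(~lower_boom).
Applying K to premise 9 (O(~lower_boom ⊃ freeze_account)) and O(~lower_boom) yields O(freeze_account).
The contrapositive of premise 10 (O(unfreeze_account ⊃ ~freeze_account)) is O(freeze_account ⊃ ~unfreeze_account), and O(freeze_account) is already established, so O(~unfreeze_account).
So O(~unfreeze_account) holds, i.e. unfreeze_account is forbidden. None of the other listed options is forbidden under the premises.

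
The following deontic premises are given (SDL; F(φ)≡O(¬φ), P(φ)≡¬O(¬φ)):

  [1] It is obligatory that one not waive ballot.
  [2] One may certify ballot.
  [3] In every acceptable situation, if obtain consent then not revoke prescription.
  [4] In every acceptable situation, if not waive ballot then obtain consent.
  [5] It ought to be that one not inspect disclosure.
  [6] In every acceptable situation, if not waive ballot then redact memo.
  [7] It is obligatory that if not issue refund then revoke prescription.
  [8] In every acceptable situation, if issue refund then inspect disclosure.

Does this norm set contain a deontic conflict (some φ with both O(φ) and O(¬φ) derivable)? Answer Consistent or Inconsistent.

Inconsistent

Premise 5 gives O(¬inspect_disclosure).
The contrapositive of premise 8 (O(issue_refund → inspect_disclosure)) is O(¬inspect_disclosure → ¬issue_refund), and O(¬inspect_disclosure) is already established, so O(¬issue_refund).
Premise 7 is O(¬issue_refund → revoke_prescription); since O(¬issue_refund), deontic closure gives O(revoke_prescription).
The contrapositive of premise 3 (O(obtain_consent → ¬revoke_prescription)) is O(revoke_prescription → ¬obtain_consent), and O(revoke_prescription) is already established, so O(¬obtain_consent).
Premise 4 is O(¬waive_ballot → obtain_consent); contrapositively O(¬obtain_consent → waive_ballot). Since O(¬obtain_consent) holds, K gives O(waive_ballot).
Yet premise 1 states O(¬waive_ballot).
We now have both O(waive_ballot) and O(¬waive_ballot) — waive_ballot is simultaneously obligatory and forbidden, violating the D-axiom.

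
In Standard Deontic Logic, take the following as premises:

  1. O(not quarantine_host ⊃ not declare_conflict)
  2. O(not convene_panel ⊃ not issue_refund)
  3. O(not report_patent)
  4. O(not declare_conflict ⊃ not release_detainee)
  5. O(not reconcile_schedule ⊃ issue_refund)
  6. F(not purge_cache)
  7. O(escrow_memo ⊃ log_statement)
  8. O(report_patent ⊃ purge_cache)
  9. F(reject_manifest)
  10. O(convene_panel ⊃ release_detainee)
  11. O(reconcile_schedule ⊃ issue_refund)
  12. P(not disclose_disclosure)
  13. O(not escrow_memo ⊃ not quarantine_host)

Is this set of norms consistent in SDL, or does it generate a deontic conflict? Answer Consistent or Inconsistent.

Premise 8 is O(report_patent ⊃ purge_cache); even if O(purge_cache) held, inferring O(report_patent) would be affirming the consequent — invalid.
So O(report_patent) is not derivable, and the apparent clash with O(not report_patent) does not arise.
A world satisfying every obligation exists (e.g. convene_panel=true, declare_conflict=true, disclose_disclosure=false, escrow_memo=true, issue_refund=true, log_statement=true, purge_cache=true, quarantine_host=true, reconcile_schedule=false, reject_manifest=false, release_detainee=true, report_patent=false); no atom is both obligatory and forbidden, so the set is consistent.

Consistent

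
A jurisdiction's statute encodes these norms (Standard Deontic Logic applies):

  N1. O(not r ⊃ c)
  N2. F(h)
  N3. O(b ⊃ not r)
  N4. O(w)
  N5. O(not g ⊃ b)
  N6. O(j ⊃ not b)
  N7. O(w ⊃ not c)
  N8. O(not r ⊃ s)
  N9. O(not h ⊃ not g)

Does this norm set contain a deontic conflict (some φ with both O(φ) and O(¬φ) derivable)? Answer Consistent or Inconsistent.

Inconsistent

Premise 4 gives O(w).
Applying K to premise 7 (O(w ⊃ not c)) and O(w) yields O(not c).
Premise 1 is O(not r ⊃ c); contrapositively O(not c ⊃ r). Since O(not c) holds, K gives O(r).
Premise 3, O(b ⊃ not r), contraposes to O(r ⊃ not b); with O(r) we get O(not b).
The contrapositive of premise 5 (O(not g ⊃ b)) is O(not b ⊃ g), and O(not b) is already established, so O(g).
Premise 9 is O(not h ⊃ not g); contrapositively O(g ⊃ h). Since O(g) holds, K gives O(h).
Yet premise 2 is F(h), i.e. O(not h).
We now have both O(h) and O(not h) — h is simultaneously obligatory and forbidden, violating the D-axiom.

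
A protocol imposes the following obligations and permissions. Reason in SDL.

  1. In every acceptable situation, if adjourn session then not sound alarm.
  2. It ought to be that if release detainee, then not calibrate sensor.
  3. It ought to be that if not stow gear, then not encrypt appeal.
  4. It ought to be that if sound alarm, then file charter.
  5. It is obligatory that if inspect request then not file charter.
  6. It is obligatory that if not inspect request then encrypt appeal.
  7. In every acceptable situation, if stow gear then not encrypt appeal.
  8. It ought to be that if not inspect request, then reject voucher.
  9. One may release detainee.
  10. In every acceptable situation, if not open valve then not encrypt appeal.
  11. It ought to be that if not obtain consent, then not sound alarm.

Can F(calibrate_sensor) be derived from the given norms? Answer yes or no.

No

Premise 2 is O(release_detainee → ¬calibrate_sensor), but O(release_detainee) is not derivable from the premises (the permission P(release_detainee) asserts only ¬O(¬release_detainee), not O(release_detainee)), so it does not yield O(¬calibrate_sensor).
No other premise forces O(¬calibrate_sensor). An ideal world satisfying every premise can still have calibrate_sensor true, so F(calibrate_sensor) is not derivable.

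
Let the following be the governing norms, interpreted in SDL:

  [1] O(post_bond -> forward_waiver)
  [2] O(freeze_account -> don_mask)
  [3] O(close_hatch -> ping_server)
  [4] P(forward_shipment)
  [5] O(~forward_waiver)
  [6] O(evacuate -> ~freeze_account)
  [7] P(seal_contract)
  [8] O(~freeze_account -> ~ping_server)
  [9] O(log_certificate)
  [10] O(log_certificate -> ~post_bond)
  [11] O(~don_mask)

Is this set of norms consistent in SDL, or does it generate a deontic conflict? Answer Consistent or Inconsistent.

Consistent

Premise 1 is O(post_bond -> forward_waiver), but O(post_bond) is not derivable from the premises, so it does not yield O(forward_waiver).
So O(forward_waiver) is not derivable, and the apparent clash with O(~forward_waiver) does not arise.
A world satisfying every obligation exists (e.g. close_hatch=false, don_mask=false, evacuate=false, forward_shipment=false, forward_waiver=false, freeze_account=false, log_certificate=true, ping_server=false, post_bond=false, seal_contract=false); no atom is both obligatory and forbidden, so the set is consistent.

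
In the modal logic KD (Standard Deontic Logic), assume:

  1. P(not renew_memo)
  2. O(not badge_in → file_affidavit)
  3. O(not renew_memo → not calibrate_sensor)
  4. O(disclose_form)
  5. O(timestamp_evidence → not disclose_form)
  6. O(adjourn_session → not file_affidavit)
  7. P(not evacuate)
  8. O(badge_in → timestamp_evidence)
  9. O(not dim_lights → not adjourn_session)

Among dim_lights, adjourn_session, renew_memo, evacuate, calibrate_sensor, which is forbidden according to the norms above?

adjourn_session

Premise 4 gives O(disclose_form).
The contrapositive of premise 5 (O(timestamp_evidence → not disclose_form)) is O(disclose_form → not timestamp_evidence), and O(disclose_form) is already established, so O(not timestamp_evidence).
Premise 8, O(badge_in → timestamp_evidence), contraposes to O(not timestamp_evidence → not badge_in); with O(not timestamp_evidence) we get O(not badge_in).
Applying K to premise 2 (O(not badge_in → file_affidavit)) and O(not badge_in) yields O(file_affidavit).
Premise 6, O(adjourn_session → not file_affidavit), contraposes to O(file_affidavit → not adjourn_session); with O(file_affidavit) we get O(not adjourn_session).
So O(not adjourn_session) holds, i.e. adjourn_session is forbidden. None of the other listed options is forbidden under the premises.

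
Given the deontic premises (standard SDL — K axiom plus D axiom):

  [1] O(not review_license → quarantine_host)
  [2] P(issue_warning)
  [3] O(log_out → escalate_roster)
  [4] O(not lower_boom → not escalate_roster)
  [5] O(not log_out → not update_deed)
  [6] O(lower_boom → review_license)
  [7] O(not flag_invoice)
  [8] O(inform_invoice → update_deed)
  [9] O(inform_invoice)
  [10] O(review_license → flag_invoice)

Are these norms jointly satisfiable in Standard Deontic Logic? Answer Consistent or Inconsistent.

Premise 9 gives O(inform_invoice).
From O(inform_invoice) and premise 8, O(inform_invoice → update_deed), we obtain O(update_deed).
Premise 5 is O(not log_out → not update_deed); contrapositively O(update_deed → log_out). Since O(update_deed) holds, K gives O(log_out).
From O(log_out) and premise 3, O(log_out → escalate_roster), we obtain O(escalate_roster).
Premise 4 is O(not lower_boom → not escalate_roster); contrapositively O(escalate_roster → lower_boom). Since O(escalate_roster) holds, K gives O(lower_boom).
Premise 6 is O(lower_boom → review_license); since O(lower_boom), deontic closure gives O(review_license).
With premise 10, O(review_license → flag_invoice), the K-axiom yields O(flag_invoice).
Yet premise 7 states O(not flag_invoice).
We now have both O(flag_invoice) and O(not flag_invoice) — flag_invoice is simultaneously obligatory and forbidden, violating the D-axiom.

Inconsistent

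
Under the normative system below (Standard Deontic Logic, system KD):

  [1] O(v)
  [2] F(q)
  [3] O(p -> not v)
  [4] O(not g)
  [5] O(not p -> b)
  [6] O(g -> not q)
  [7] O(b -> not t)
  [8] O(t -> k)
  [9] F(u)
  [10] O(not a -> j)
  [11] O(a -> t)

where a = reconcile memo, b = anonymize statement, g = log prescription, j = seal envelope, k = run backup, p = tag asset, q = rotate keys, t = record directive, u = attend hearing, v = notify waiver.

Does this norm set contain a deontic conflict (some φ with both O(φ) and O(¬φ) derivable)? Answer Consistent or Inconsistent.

Consistent

Premise 6 is O(g -> not q); even if O(not q) held, inferring O(g) would be affirming the consequent — invalid.
So O(g) is not derivable, and the apparent clash with O(not g) does not arise.
A world satisfying every obligation exists (e.g. a=false, b=true, g=false, j=true, k=false, p=false, q=false, t=false, u=false, v=true); no atom is both obligatory and forbidden, so the set is consistent.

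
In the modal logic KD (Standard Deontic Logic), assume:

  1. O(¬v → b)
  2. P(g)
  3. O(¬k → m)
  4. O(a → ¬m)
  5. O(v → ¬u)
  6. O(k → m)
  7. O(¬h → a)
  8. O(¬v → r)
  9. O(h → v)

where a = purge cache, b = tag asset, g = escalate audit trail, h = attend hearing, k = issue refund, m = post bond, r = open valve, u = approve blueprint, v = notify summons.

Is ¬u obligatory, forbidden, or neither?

Obligatory

Premises 6 and 3 are O(k → m) and O(¬k → m); every ideal world satisfies k or ¬k, so in either case m holds — hence O(m).
Premise 4 is O(a → ¬m); contrapositively O(m → ¬a). Since O(m) holds, K gives O(¬a).
Premise 7, O(¬h → a), contraposes to O(¬a → h); with O(¬a) we get O(h).
With premise 9, O(h → v), the K-axiom yields O(v).
From O(v) and premise 5, O(v → ¬u), we obtain O(¬u).
Premises 1, 2, 8 do not contribute to this derivation.
Hence ¬u is obligatory.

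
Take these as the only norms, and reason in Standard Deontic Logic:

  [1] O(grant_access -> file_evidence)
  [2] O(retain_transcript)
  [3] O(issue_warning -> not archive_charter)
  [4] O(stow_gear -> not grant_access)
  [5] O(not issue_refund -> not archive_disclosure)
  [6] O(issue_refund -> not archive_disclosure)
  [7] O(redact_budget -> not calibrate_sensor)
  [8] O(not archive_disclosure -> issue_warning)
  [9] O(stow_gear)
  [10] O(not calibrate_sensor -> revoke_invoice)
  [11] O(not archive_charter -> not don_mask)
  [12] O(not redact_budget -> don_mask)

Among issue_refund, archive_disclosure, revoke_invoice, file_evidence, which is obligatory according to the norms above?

By case analysis on issue_refund: premise 6 gives O(issue_refund -> not archive_disclosure) and premise 5 gives O(not issue_refund -> not archive_disclosure), so O(not archive_disclosure) either way.
Applying K to premise 8 (O(not archive_disclosure -> issue_warning)) and O(not archive_disclosure) yields O(issue_warning).
With premise 3, O(issue_warning -> not archive_charter), the K-axiom yields O(not archive_charter).
From O(not archive_charter) and premise 11, O(not archive_charter -> not don_mask), we obtain O(not don_mask).
Premise 12 is O(not redact_budget -> don_mask); contrapositively O(not don_mask -> redact_budget). Since O(not don_mask) holds, K gives O(redact_budget).
From O(redact_budget) and premise 7, O(redact_budget -> not calibrate_sensor), we obtain O(not calibrate_sensor).
Applying K to premise 10 (O(not calibrate_sensor -> revoke_invoice)) and O(not calibrate_sensor) yields O(revoke_invoice).
So O(revoke_invoice) holds — revoke_invoice is obligatory. None of the other listed options is made obligatory by any chain of premises.

revoke_invoice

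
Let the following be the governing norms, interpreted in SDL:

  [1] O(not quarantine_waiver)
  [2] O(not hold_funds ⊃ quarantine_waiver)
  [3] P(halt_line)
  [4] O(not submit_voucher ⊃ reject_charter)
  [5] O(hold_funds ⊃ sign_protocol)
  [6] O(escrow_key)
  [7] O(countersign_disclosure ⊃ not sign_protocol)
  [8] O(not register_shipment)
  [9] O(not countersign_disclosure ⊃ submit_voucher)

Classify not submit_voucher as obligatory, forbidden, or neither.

Forbidden

From premise 1 we have O(not quarantine_waiver).
The contrapositive of premise 2 (O(not hold_funds ⊃ quarantine_waiver)) is O(not quarantine_waiver ⊃ hold_funds), and O(not quarantine_waiver) is already established, so O(hold_funds).
From O(hold_funds) and premise 5, O(hold_funds ⊃ sign_protocol), we obtain O(sign_protocol).
The contrapositive of premise 7 (O(countersign_disclosure ⊃ not sign_protocol)) is O(sign_protocol ⊃ not countersign_disclosure), and O(sign_protocol) is already established, so O(not countersign_disclosure).
Applying K to premise 9 (O(not countersign_disclosure ⊃ submit_voucher)) and O(not countersign_disclosure) yields O(submit_voucher).
Premises 3, 4, 6, 8 do not contribute to this derivation.
Thus O(submit_voucher), which is F(not submit_voucher): not submit_voucher is forbidden.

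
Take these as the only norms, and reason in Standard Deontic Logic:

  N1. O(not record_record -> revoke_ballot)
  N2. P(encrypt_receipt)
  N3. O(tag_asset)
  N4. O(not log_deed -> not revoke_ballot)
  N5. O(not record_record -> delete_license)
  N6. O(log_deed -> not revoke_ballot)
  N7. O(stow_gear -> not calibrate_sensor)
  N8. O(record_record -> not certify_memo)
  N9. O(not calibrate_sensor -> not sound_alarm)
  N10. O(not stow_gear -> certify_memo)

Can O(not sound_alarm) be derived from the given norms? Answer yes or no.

By case analysis on log_deed: premise 6 gives O(log_deed -> not revoke_ballot) and premise 4 gives O(not log_deed -> not revoke_ballot), so O(not revoke_ballot) either way.
Premise 1, O(not record_record -> revoke_ballot), contraposes to O(not revoke_ballot -> record_record); with O(not revoke_ballot) we get O(record_record).
With premise 8, O(record_record -> not certify_memo), the K-axiom yields O(not certify_memo).
Premise 10 is O(not stow_gear -> certify_memo); contrapositively O(not certify_memo -> stow_gear). Since O(not certify_memo) holds, K gives O(stow_gear).
With premise 7, O(stow_gear -> not calibrate_sensor), the K-axiom yields O(not calibrate_sensor).
From O(not calibrate_sensor) and premise 9, O(not calibrate_sensor -> not sound_alarm), we obtain O(not sound_alarm).
Premises 2, 3, 5 do not contribute to this derivation.
So O(not sound_alarm) follows.

Yes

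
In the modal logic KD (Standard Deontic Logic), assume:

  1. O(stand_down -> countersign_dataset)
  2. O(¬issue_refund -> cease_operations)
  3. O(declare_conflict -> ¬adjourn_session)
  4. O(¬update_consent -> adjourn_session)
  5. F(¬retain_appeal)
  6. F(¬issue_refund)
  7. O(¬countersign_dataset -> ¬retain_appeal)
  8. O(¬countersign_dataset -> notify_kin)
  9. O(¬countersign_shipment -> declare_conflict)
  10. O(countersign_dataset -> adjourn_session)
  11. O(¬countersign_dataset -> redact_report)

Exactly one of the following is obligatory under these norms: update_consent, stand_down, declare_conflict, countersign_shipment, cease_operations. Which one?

Premise 5, F(¬retain_appeal), is equivalent to O(retain_appeal).
Premise 7 is O(¬countersign_dataset -> ¬retain_appeal); contrapositively O(retain_appeal -> countersign_dataset). Since O(retain_appeal) holds, K gives O(countersign_dataset).
From O(countersign_dataset) and premise 10, O(countersign_dataset -> adjourn_session), we obtain O(adjourn_session).
Premise 3, O(declare_conflict -> ¬adjourn_session), contraposes to O(adjourn_session -> ¬declare_conflict); with O(adjourn_session) we get O(¬declare_conflict).
Premise 9, O(¬countersign_shipment -> declare_conflict), contraposes to O(¬declare_conflict -> countersign_shipment); with O(¬declare_conflict) we get O(countersign_shipment).
So O(countersign_shipment) holds — countersign_shipment is obligatory. None of the other listed options is made obligatory by any chain of premises.

countersign_shipment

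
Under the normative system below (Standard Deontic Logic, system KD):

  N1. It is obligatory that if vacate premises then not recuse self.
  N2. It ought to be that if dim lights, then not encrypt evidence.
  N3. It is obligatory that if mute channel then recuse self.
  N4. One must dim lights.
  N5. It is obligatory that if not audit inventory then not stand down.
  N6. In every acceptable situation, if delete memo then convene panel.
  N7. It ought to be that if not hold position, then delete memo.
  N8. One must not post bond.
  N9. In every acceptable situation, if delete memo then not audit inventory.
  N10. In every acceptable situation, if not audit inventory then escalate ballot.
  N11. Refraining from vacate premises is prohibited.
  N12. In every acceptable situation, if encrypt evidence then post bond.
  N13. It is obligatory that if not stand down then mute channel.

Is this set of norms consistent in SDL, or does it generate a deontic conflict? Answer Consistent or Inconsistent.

Consistent

Premise 12 is O(encrypt_evidence → post_bond), but O(encrypt_evidence) is not derivable from the premises, so it does not yield O(post_bond).
So O(post_bond) is not derivable, and the apparent clash with O(¬post_bond) does not arise.
A world satisfying every obligation exists (e.g. audit_inventory=true, convene_panel=false, delete_memo=false, dim_lights=true, encrypt_evidence=false, escalate_ballot=false, hold_position=true, mute_channel=false, post_bond=false, recuse_self=false, stand_down=true, vacate_premises=true); no atom is both obligatory and forbidden, so the set is consistent.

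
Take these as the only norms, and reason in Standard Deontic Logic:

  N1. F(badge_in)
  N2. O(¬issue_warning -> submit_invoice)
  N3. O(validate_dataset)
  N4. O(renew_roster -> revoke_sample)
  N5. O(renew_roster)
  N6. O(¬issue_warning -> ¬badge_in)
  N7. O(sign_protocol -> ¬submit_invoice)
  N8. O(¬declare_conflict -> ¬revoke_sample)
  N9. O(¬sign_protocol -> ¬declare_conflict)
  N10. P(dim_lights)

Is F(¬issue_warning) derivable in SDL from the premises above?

Premise 5 gives O(renew_roster).
From O(renew_roster) and premise 4, O(renew_roster -> revoke_sample), we obtain O(revoke_sample).
The contrapositive of premise 8 (O(¬declare_conflict -> ¬revoke_sample)) is O(revoke_sample -> declare_conflict), and O(revoke_sample) is already established, so O(declare_conflict).
The contrapositive of premise 9 (O(¬sign_protocol -> ¬declare_conflict)) is O(declare_conflict -> sign_protocol), and O(declare_conflict) is already established, so O(sign_protocol).
Applying K to premise 7 (O(sign_protocol -> ¬submit_invoice)) and O(sign_protocol) yields O(¬submit_invoice).
Premise 2 is O(¬issue_warning -> submit_invoice); contrapositively O(¬submit_invoice -> issue_warning). Since O(¬submit_invoice) holds, K gives O(issue_warning).
Premises 1, 3, 6, 10 do not contribute to this derivation.
So O(issue_warning) holds, i.e. F(¬issue_warning). The claim follows.

Yes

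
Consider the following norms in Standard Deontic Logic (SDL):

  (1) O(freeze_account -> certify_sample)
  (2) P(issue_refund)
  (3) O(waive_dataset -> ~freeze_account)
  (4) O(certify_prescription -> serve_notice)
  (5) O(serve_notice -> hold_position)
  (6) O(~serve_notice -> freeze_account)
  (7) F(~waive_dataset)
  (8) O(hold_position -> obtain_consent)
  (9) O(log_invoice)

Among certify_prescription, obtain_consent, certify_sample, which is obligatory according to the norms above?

F(~waive_dataset) at premise 7 means O(waive_dataset).
With premise 3, O(waive_dataset -> ~freeze_account), the K-axiom yields O(~freeze_account).
Premise 6, O(~serve_notice -> freeze_account), contraposes to O(~freeze_account -> serve_notice); with O(~freeze_account) we get O(serve_notice).
With premise 5, O(serve_notice -> hold_position), the K-axiom yields O(hold_position).
With premise 8, O(hold_position -> obtain_consent), the K-axiom yields O(obtain_consent).
So O(obtain_consent) holds — obtain_consent is obligatory. None of the other listed options is made obligatory by any chain of premises.

obtain_consent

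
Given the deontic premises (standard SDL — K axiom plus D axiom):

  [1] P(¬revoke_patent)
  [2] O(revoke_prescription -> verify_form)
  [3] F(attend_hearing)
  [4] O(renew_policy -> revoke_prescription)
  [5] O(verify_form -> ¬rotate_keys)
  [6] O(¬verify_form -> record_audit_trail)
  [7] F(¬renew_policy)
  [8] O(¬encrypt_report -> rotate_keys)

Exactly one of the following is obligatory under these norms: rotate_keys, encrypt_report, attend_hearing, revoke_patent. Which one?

Premise 7, F(¬renew_policy), is equivalent to O(renew_policy).
Applying K to premise 4 (O(renew_policy -> revoke_prescription)) and O(renew_policy) yields O(revoke_prescription).
Premise 2 is O(revoke_prescription -> verify_form); since O(revoke_prescription), deontic closure gives O(verify_form).
Premise 5 is O(verify_form -> ¬rotate_keys); since O(verify_form), deontic closure gives O(¬rotate_keys).
Premise 8, O(¬encrypt_report -> rotate_keys), contraposes to O(¬rotate_keys -> encrypt_report); with O(¬rotate_keys) we get O(encrypt_report).
So O(encrypt_report) holds — encrypt_report is obligatory. None of the other listed options is made obligatory by any chain of premises.

encrypt_report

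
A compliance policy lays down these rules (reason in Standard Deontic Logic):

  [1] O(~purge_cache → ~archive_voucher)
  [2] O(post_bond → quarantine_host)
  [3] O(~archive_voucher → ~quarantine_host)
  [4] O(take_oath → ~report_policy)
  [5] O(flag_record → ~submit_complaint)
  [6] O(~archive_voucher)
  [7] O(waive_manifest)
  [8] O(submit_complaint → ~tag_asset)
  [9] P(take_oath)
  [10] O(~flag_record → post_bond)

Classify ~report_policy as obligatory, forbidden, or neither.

Neither

Premise 4 is O(take_oath → ~report_policy), but O(take_oath) is not derivable from the premises (the permission P(take_oath) asserts only ~O(~take_oath), not O(take_oath)), so it does not yield O(~report_policy).
No premise or chain of K-axiom applications forces O(~report_policy), and none forces O(report_policy). So ~report_policy is neither obligatory nor forbidden under these norms.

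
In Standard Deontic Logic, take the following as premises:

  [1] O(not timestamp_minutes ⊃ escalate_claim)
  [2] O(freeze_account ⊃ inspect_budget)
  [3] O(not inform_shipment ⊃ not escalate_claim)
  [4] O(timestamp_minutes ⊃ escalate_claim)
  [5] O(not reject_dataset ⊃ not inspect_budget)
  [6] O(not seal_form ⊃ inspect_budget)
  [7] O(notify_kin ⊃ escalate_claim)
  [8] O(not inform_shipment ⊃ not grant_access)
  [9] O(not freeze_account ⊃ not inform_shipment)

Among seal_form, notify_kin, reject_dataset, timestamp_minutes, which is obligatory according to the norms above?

Premises 1 and 4 cover both cases: O(not timestamp_minutes ⊃ escalate_claim) and O(timestamp_minutes ⊃ escalate_claim). Since not timestamp_minutes ∨ timestamp_minutes is a tautology, O(escalate_claim) follows.
Premise 3 is O(not inform_shipment ⊃ not escalate_claim); contrapositively O(escalate_claim ⊃ inform_shipment). Since O(escalate_claim) holds, K gives O(inform_shipment).
The contrapositive of premise 9 (O(not freeze_account ⊃ not inform_shipment)) is O(inform_shipment ⊃ freeze_account), and O(inform_shipment) is already established, so O(freeze_account).
Premise 2 is O(freeze_account ⊃ inspect_budget); since O(freeze_account), deontic closure gives O(inspect_budget).
Premise 5 is O(not reject_dataset ⊃ not inspect_budget); contrapositively O(inspect_budget ⊃ reject_dataset). Since O(inspect_budget) holds, K gives O(reject_dataset).
So O(reject_dataset) holds — reject_dataset is obligatory. None of the other listed options is made obligatory by any chain of premises.

reject_dataset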